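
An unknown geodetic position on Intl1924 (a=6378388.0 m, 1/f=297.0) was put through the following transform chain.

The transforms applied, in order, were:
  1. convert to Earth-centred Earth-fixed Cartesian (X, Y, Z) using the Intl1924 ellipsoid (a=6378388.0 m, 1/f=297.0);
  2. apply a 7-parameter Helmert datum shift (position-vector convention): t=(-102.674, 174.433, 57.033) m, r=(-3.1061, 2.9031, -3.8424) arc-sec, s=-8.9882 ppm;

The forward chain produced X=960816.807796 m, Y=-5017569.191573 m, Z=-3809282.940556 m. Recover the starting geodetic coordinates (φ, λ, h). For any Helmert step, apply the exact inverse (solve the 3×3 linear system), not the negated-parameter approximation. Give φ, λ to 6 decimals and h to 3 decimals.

start: X=960816.8078, Y=-5017569.1916, Z=-3809282.9406 m
→ Helmert⁻¹: X=961075.2076, Y=-5017713.4566, Z=-3809436.2469
→ geod (Bowring, a=6378388.000): φ=-36.89513100°, λ=-79.15709000°, h=2137.3440 m

φ=-36.895131°, λ=-79.157090°, h=2137.344 m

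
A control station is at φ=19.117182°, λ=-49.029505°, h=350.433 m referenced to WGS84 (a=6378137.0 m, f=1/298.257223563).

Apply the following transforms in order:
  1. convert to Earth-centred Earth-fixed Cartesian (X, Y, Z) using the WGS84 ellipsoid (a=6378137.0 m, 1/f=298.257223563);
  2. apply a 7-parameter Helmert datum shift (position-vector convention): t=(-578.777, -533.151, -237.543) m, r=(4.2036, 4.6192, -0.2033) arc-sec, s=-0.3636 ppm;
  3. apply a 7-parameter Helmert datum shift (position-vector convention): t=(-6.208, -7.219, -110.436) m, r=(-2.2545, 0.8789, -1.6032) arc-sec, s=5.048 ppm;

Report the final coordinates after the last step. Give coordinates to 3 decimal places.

start: φ=19.117182°, λ=-49.029505°, h=350.433 m
→ ECEF (a=6378137.000, f=1/298.257223563): X=3952959.6966, Y=-4552092.1917, Z=2075724.4142
→ Helmert 7p (PV): X=3952421.4804, Y=-4552669.8862, Z=2075304.8219
→ Helmert 7p (PV): X=3952408.6813, Y=-4552708.1241, Z=2075237.7821

X=3952408.681 m, Y=-4552708.124 m, Z=2075237.782 m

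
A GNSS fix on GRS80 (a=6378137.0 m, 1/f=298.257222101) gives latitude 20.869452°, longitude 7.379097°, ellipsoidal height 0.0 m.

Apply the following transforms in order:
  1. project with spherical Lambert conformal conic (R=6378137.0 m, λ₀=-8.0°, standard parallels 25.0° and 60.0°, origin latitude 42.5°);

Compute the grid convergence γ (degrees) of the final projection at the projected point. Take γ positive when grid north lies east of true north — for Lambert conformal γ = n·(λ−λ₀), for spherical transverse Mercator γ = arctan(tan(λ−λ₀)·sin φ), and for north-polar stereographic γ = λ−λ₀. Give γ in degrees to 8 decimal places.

start: φ=20.869452°, λ=7.379097°, h=0.000 m
→ into lcc (λ₀=-8.0°): φ=20.86945200°, λ−λ₀=15.37909700°
convergence γ = 10.56139364°

10.56139364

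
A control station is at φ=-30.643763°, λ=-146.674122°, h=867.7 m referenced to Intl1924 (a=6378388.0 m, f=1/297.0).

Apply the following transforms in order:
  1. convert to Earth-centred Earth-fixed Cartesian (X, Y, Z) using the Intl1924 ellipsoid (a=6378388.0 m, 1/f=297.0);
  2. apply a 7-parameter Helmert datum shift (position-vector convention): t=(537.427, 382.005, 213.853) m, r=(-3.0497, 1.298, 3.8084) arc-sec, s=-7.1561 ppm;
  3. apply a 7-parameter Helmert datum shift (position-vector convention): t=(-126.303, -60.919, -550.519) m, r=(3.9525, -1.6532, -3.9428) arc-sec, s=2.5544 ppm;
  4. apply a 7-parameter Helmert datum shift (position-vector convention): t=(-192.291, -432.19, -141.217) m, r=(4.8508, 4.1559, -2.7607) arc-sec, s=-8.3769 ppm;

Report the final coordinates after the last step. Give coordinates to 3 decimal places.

X=-4589726.219 m, Y=-3017888.337 m, Z=-3232901.745 m

start: φ=-30.643763°, λ=-146.674122°, h=867.700 m
→ ECEF (a=6378388.000, f=1/297.0): X=-4589902.6997, Y=-3017970.9750, Z=-3232466.2186
→ Helmert 7p (PV): X=-4589297.0459, Y=-3017699.9117, Z=-3232155.7288
→ Helmert 7p (PV): X=-4589466.8504, Y=-3017618.8778, Z=-3232809.1131
→ Helmert 7p (PV): X=-4589726.2194, Y=-3017888.3370, Z=-3232901.7455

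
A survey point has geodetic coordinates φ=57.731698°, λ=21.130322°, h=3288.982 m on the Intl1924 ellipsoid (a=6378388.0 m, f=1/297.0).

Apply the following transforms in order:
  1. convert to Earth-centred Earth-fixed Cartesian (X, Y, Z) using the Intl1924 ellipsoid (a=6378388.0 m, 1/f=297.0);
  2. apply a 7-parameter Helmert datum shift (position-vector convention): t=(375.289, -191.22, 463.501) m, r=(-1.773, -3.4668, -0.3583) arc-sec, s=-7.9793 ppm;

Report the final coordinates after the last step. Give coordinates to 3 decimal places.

X=3185920.042 m, Y=1231020.179 m, Z=5373200.848 m

start: φ=57.731698°, λ=21.130322°, h=3288.982 m
→ ECEF (a=6378388.000, f=1/297.0): X=3185658.3353, Y=1231180.5748, Z=5372737.2582
→ Helmert 7p (PV): X=3185920.0419, Y=1231020.1795, Z=5373200.8483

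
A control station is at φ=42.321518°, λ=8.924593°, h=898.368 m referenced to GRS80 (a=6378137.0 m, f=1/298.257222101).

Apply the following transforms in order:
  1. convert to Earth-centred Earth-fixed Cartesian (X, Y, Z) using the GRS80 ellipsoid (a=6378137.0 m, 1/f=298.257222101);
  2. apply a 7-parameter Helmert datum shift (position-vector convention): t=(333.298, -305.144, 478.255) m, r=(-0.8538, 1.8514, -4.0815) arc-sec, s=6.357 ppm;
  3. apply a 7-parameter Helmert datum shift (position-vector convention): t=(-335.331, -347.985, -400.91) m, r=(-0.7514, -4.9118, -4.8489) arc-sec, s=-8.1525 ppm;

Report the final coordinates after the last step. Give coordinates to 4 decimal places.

X=4666462.0567 m, Y=731984.0654 m, Z=4272814.7036 m

start: φ=42.321518°, λ=8.924593°, h=898.368 m
→ ECEF (a=6378137.000, f=1/298.257222101): X=4666504.1579, Y=732807.3040, Z=4272681.4887
→ Helmert 7p (PV): X=4666919.9726, Y=732432.1648, Z=4273141.9857
→ Helmert 7p (PV): X=4666462.0567, Y=731984.0654, Z=4272814.7036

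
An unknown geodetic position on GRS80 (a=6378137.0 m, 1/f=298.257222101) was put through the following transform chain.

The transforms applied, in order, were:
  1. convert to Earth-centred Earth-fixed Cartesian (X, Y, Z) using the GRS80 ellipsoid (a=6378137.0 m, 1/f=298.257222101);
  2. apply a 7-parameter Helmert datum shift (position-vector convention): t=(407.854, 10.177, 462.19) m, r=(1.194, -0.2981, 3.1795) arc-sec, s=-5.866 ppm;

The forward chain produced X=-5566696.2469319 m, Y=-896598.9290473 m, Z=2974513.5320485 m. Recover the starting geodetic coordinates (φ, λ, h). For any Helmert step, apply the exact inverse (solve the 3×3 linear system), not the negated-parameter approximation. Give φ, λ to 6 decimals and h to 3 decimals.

start: X=-5566696.2469, Y=-896598.9290, Z=2974513.5320 m
→ Helmert⁻¹: X=-5567146.2789, Y=-896511.3340, Z=2974082.0234
→ geod (Bowring, a=6378137.000): φ=27.96735800°, λ=-170.85185200°, h=1644.3940 m

φ=27.967358°, λ=-170.851852°, h=1644.394 m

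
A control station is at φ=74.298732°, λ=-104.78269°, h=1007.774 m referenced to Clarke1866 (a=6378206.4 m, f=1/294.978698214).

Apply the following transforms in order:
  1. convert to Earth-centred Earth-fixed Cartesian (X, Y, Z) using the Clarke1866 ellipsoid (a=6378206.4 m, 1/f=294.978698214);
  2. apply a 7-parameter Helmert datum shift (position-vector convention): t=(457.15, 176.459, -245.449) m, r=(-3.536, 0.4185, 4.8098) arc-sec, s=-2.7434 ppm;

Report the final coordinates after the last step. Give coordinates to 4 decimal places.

X=-441363.6205 m, Y=-1674196.4123 m, Z=6118603.7396 m

start: φ=74.298732°, λ=-104.782690°, h=1007.774 m
→ ECEF (a=6378206.400, f=1/294.978698214): X=-441873.4437, Y=-1674472.0562, Z=6118836.3730
→ Helmert 7p (PV): X=-441363.6205, Y=-1674196.4123, Z=6118603.7396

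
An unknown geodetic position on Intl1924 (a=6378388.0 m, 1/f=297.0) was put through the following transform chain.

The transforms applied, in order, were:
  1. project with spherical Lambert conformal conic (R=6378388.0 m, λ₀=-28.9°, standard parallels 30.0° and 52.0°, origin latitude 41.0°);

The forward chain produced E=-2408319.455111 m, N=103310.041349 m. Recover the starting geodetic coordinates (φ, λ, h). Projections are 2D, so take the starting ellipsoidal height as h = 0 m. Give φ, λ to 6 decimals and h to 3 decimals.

start: E=-2408319.4551, N=103310.0413 m
→ lcc⁻¹: φ=38.28825500°, λ=-57.45324800°

φ=38.288255°, λ=-57.453248°, h=0.000 m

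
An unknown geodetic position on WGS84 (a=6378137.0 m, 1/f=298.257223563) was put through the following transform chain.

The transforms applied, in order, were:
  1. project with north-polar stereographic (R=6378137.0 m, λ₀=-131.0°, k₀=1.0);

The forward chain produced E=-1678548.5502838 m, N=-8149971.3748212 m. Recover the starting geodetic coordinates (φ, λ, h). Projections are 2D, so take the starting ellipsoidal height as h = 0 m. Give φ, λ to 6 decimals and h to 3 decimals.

start: E=-1678548.5503, N=-8149971.3748 m
→ stereo⁻¹: φ=23.76646400°, λ=-142.63777000°

φ=23.766464°, λ=-142.637770°, h=0.000 m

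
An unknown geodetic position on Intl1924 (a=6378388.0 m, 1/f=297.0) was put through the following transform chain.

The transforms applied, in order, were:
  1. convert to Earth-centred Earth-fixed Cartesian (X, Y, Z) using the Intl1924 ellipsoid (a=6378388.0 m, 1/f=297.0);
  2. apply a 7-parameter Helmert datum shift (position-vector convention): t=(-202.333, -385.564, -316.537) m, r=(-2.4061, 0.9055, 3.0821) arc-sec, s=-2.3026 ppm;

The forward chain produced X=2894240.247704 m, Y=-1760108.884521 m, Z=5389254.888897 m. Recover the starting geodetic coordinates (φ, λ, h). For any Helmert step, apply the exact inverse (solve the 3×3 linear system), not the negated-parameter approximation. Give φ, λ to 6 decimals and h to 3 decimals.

φ=58.023948°, λ=-31.300161°, h=2725.145 m

start: X=2894240.2477, Y=-1760108.8845, Z=5389254.8889 m
→ Helmert⁻¹: X=2894399.2891, Y=-1759833.4918, Z=5389576.0137
→ geod (Bowring, a=6378388.000): φ=58.02394800°, λ=-31.30016100°, h=2725.1450 m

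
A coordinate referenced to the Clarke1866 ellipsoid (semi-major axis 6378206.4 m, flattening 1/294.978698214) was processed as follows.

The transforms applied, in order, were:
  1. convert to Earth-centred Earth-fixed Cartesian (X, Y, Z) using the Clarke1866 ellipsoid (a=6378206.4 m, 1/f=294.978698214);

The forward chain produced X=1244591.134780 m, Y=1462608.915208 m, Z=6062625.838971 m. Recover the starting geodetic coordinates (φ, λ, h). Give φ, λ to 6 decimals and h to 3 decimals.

φ=72.534895°, λ=49.604240°, h=986.763 m

start: X=1244591.1348, Y=1462608.9152, Z=6062625.8390 m
→ geod (Bowring, a=6378206.400): φ=72.53489500°, λ=49.60424000°, h=986.7630 m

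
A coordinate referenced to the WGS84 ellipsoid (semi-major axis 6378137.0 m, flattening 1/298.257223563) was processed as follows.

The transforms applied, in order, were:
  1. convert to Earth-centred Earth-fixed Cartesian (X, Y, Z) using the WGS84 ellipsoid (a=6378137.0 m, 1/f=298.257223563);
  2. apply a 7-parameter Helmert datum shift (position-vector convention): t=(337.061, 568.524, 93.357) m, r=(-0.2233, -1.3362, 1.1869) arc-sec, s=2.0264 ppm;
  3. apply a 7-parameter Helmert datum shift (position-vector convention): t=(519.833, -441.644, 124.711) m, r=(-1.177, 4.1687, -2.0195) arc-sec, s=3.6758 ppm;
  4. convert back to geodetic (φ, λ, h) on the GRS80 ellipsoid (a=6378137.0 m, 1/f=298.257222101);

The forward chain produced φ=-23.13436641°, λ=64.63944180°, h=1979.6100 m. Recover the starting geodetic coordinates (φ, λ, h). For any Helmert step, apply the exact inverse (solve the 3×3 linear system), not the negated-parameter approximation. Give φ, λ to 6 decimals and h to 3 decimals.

start: φ=-23.134366°, λ=64.639442°, h=1979.610 m
→ ECEF (a=6378137.000, f=1/298.257222101): X=2514240.6900, Y=5304399.3958, Z=-2491187.7476
→ Helmert⁻¹: X=2513710.0269, Y=5304860.3671, Z=-2491222.2270
→ Helmert⁻¹: X=2513382.2559, Y=5304269.3290, Z=-2491321.0752
→ geod (Bowring, a=6378137.000): φ=-23.13719400°, λ=64.64647000°, h=1585.8480 m

φ=-23.137194°, λ=64.646470°, h=1585.848 m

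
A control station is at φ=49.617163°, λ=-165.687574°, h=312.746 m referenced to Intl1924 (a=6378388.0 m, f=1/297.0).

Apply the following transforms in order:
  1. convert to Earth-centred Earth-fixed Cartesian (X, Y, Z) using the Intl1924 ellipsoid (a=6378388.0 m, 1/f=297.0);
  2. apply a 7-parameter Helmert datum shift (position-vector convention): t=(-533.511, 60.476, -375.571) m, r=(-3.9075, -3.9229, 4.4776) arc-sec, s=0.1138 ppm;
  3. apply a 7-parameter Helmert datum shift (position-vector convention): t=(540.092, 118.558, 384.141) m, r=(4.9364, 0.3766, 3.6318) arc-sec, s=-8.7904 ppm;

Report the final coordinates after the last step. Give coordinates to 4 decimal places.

start: φ=49.617163°, λ=-165.687574°, h=312.746 m
→ ECEF (a=6378388.000, f=1/297.0): X=-4012269.8761, Y=-1023641.5143, Z=4835640.2430
→ Helmert 7p (PV): X=-4012873.5904, Y=-1023576.6464, Z=4835208.3059
→ Helmert 7p (PV): X=-4012271.3731, Y=-1023635.4635, Z=4835532.7738

X=-4012271.3731 m, Y=-1023635.4635 m, Z=4835532.7738 m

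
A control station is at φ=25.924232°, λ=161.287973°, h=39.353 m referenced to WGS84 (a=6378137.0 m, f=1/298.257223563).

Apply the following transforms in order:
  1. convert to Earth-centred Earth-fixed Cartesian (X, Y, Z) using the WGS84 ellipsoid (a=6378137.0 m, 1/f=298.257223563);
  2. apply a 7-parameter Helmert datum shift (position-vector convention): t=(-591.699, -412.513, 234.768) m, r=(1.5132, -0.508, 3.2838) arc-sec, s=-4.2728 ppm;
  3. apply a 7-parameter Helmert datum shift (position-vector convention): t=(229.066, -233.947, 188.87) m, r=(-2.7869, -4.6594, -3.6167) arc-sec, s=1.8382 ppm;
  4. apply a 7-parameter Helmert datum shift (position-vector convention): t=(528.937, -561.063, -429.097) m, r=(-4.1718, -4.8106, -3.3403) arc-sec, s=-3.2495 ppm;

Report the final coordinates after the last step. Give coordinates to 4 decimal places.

start: φ=25.924232°, λ=161.287973°, h=39.353 m
→ ECEF (a=6378137.000, f=1/298.257223563): X=-5436631.5053, Y=1841470.2851, Z=2771532.1163
→ Helmert 7p (PV): X=-5437236.1172, Y=1840943.0189, Z=2771755.1618
→ Helmert 7p (PV): X=-5437047.3787, Y=1840845.2440, Z=2771801.4292
→ Helmert 7p (PV): X=-5436535.6080, Y=1840422.3085, Z=2771199.2886

X=-5436535.6080 m, Y=1840422.3085 m, Z=2771199.2886 m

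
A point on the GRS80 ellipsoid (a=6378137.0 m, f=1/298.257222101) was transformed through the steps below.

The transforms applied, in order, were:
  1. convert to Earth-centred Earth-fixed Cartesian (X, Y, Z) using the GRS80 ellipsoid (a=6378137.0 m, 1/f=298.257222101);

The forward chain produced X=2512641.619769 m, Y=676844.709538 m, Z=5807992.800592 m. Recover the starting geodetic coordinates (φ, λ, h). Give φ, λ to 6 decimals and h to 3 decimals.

start: X=2512641.6198, Y=676844.7095, Z=5807992.8006 m
→ geod (Bowring, a=6378137.000): φ=66.00894400°, λ=15.07623300°, h=3983.8340 m

φ=66.008944°, λ=15.076233°, h=3983.834 m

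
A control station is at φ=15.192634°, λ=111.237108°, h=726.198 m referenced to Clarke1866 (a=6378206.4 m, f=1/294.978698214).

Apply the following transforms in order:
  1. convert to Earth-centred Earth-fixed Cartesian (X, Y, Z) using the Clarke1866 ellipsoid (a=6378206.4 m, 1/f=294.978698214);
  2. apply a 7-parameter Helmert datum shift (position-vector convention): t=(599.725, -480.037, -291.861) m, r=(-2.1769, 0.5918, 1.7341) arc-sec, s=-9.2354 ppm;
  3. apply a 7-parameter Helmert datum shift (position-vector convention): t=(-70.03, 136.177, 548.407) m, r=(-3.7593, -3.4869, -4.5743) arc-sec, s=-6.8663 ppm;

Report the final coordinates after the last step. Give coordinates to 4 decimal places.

start: φ=15.192634°, λ=111.237108°, h=726.198 m
→ ECEF (a=6378206.400, f=1/294.978698214): X=-2230392.3764, Y=5739267.1154, Z=1660767.8559
→ Helmert 7p (PV): X=-2229815.5384, Y=5738732.8503, Z=1660406.4851
→ Helmert 7p (PV): X=-2229771.0607, Y=5738909.3351, Z=1660801.2055

X=-2229771.0607 m, Y=5738909.3351 m, Z=1660801.2055 m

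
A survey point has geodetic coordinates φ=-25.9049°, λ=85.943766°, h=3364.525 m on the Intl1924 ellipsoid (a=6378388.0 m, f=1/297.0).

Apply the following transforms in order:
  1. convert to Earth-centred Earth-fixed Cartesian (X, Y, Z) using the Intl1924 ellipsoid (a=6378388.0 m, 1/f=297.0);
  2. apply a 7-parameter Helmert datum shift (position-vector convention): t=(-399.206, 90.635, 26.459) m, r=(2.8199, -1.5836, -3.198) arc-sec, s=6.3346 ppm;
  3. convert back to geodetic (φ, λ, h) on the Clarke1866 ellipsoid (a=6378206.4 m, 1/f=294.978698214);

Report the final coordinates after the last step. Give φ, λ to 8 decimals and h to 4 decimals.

φ=-25.90466030°, λ=85.94672851°, h=3658.5501 m

start: φ=-25.904900°, λ=85.943766°, h=3364.525 m
→ ECEF (a=6378388.000, f=1/297.0): X=406319.0431, Y=5729812.5549, Z=-2771096.0270
→ Helmert 7p (PV): X=406032.5238, Y=5729971.0708, Z=-2771005.6680
→ geod (Bowring, a=6378206.400): φ=-25.90466030°, λ=85.94672851°, h=3658.5501 m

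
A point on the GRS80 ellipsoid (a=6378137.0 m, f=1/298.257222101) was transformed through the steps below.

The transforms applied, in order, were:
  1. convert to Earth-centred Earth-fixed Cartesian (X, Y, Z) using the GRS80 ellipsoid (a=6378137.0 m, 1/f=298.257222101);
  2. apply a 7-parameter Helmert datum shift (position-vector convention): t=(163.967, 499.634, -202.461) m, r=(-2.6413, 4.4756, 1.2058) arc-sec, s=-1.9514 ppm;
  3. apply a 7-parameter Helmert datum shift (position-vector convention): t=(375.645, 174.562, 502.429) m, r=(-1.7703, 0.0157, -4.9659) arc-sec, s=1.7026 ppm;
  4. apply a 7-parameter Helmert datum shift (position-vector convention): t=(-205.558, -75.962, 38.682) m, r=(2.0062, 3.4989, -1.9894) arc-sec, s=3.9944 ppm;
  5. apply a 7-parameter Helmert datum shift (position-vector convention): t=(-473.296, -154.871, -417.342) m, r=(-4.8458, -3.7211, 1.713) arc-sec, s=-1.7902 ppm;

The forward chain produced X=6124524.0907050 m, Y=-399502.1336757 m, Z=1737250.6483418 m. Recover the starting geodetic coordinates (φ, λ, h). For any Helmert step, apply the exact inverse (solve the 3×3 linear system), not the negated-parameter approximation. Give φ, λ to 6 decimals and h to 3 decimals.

φ=15.906772°, λ=-3.735626°, h=2297.808 m

start: X=6124524.0907, Y=-399502.1337, Z=1737250.6483 m
→ Helmert⁻¹: X=6125036.3805, Y=-399439.6656, Z=1737551.2189
→ Helmert⁻¹: X=6125191.8476, Y=-399286.1310, Z=1737613.3827
→ Helmert⁻¹: X=6124815.2563, Y=-399327.4647, Z=1737105.0351
→ Helmert⁻¹: X=6124623.2038, Y=-399885.9314, Z=1737438.6596
→ geod (Bowring, a=6378137.000): φ=15.90677200°, λ=-3.73562600°, h=2297.8080 m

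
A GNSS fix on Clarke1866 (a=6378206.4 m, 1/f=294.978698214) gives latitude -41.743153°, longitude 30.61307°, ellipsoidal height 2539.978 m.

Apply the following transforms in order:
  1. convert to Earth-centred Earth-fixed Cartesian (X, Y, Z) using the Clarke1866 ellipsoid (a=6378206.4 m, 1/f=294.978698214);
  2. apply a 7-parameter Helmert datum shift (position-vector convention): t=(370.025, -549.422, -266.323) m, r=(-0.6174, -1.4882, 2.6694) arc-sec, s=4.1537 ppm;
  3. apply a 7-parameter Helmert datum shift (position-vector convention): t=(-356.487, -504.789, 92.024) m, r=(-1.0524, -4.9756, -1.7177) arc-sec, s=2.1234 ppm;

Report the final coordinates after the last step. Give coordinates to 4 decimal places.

X=4103681.7217 m, Y=2427025.0565 m, Z=-4225943.3312 m

start: φ=-41.743153°, λ=30.613070°, h=2539.978 m
→ ECEF (a=6378206.400, f=1/294.978698214): X=4103521.1982, Y=2428079.3082, Z=-4225851.4550
→ Helmert 7p (PV): X=4103907.3343, Y=2427580.4291, Z=-4226112.9918
→ Helmert 7p (PV): X=4103681.7217, Y=2427025.0565, Z=-4225943.3312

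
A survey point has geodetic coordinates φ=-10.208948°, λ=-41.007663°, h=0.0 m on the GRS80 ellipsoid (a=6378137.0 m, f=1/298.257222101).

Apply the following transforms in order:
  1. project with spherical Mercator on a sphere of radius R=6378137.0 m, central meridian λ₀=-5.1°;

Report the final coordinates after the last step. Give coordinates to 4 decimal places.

E=-3997222.7607 m, N=-1142516.4321 m

start: φ=-10.208948°, λ=-41.007663°, h=0.000 m
→ merc (R=6378137.0, λ₀=-5.1°): E=-3997222.7607, N=-1142516.4321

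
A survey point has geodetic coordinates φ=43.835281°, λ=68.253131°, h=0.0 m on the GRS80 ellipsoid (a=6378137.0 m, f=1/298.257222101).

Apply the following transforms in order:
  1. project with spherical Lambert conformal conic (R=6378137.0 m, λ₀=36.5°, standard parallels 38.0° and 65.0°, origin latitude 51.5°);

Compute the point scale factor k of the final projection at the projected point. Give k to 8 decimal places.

start: φ=43.835281°, λ=68.253131°, h=0.000 m
→ into lcc (λ₀=36.5°): φ=43.83528100°, λ−λ₀=31.75313100°
scale k = 0.98195836

0.98195836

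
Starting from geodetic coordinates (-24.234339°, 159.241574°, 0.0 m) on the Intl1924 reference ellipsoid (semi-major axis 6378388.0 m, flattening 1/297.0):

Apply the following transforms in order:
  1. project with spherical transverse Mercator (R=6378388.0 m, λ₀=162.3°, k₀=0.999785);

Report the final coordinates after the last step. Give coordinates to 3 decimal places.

E=-310502.150 m, N=-2700684.216 m

start: φ=-24.234339°, λ=159.241574°, h=0.000 m
→ tm (R=6378388.0, λ₀=162.3°): E=-310502.1502, N=-2700684.2157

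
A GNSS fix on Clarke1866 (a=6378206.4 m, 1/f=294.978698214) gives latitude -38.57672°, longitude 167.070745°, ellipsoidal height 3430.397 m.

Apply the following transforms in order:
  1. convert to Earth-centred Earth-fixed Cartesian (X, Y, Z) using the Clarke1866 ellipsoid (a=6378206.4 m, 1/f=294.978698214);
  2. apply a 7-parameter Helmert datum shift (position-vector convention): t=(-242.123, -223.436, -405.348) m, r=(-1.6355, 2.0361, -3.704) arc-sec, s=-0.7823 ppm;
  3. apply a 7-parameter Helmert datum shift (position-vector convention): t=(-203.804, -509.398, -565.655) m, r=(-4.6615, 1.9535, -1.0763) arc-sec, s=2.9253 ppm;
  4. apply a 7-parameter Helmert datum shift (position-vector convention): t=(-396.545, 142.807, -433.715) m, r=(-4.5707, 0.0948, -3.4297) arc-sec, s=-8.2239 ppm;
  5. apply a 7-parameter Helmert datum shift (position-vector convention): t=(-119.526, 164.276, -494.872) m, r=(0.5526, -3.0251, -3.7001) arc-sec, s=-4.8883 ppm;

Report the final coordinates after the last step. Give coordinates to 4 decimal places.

start: φ=-38.576720°, λ=167.070745°, h=3430.397 m
→ ECEF (a=6378206.400, f=1/294.978698214): X=-4868919.3365, Y=1117748.1545, Z=-3957634.4454
→ Helmert 7p (PV): X=-4869176.6455, Y=1117579.8971, Z=-3957997.4976
→ Helmert 7p (PV): X=-4869426.3473, Y=1117009.7266, Z=-3958553.8725
→ Helmert 7p (PV): X=-4869766.0929, Y=1117136.5955, Z=-3958977.5468
→ Helmert 7p (PV): X=-4869783.7118, Y=1117393.3733, Z=-3959521.4934

X=-4869783.7118 m, Y=1117393.3733 m, Z=-3959521.4934 m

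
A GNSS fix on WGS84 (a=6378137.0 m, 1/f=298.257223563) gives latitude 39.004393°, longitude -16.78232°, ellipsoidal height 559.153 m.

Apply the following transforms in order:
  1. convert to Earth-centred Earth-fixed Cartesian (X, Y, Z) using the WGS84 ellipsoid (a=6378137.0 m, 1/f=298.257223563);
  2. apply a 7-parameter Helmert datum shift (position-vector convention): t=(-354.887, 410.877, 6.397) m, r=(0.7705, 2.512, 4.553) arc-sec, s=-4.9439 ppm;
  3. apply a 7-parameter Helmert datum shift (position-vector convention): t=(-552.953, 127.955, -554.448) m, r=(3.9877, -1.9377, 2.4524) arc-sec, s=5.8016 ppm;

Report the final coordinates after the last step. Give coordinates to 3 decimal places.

start: φ=39.004393°, λ=-16.782320°, h=559.153 m
→ ECEF (a=6378137.000, f=1/298.257223563): X=4752054.6295, Y=-1433130.0032, Z=3993047.9379
→ Helmert 7p (PV): X=4751756.5122, Y=-1432622.0626, Z=3992971.3676
→ Helmert 7p (PV): X=4751210.6492, Y=-1432523.1187, Z=3992457.0277

X=4751210.649 m, Y=-1432523.119 m, Z=3992457.028 m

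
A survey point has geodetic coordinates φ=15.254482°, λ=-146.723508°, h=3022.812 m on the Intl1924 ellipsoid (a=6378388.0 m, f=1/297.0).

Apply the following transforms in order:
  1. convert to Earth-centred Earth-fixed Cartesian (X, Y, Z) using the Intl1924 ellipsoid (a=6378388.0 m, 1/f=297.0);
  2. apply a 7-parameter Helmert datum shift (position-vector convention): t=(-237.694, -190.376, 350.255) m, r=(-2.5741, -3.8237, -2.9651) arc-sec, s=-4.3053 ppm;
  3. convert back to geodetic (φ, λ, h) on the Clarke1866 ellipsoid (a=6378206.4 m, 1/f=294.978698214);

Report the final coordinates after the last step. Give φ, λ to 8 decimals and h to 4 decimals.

start: φ=15.254482°, λ=-146.723508°, h=3022.812 m
→ ECEF (a=6378388.000, f=1/297.0): X=-5148292.8993, Y=-3378773.4180, Z=1668097.8893
→ Helmert 7p (PV): X=-5148587.9215, Y=-3378854.4229, Z=1668387.6905
→ geod (Bowring, a=6378206.400): φ=15.25698574°, λ=-146.72438396°, h=3571.6177 m

φ=15.25698574°, λ=-146.72438396°, h=3571.6177 m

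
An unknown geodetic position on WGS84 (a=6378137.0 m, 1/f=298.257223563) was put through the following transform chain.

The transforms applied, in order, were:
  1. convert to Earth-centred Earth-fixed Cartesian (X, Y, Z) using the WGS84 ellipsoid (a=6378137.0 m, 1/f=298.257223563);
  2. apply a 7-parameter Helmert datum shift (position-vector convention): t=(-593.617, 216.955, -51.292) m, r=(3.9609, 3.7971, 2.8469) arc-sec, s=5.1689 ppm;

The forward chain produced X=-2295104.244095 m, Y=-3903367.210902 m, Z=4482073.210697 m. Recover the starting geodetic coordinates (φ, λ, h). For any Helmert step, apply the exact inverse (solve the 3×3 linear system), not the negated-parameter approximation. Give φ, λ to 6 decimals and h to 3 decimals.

φ=44.901027°, λ=-120.449079°, h=3640.523 m

start: X=-2295104.2441, Y=-3903367.2109, Z=4482073.2107 m
→ Helmert⁻¹: X=-2294635.1540, Y=-3903446.2475, Z=4482134.0514
→ geod (Bowring, a=6378137.000): φ=44.90102700°, λ=-120.44907900°, h=3640.5230 m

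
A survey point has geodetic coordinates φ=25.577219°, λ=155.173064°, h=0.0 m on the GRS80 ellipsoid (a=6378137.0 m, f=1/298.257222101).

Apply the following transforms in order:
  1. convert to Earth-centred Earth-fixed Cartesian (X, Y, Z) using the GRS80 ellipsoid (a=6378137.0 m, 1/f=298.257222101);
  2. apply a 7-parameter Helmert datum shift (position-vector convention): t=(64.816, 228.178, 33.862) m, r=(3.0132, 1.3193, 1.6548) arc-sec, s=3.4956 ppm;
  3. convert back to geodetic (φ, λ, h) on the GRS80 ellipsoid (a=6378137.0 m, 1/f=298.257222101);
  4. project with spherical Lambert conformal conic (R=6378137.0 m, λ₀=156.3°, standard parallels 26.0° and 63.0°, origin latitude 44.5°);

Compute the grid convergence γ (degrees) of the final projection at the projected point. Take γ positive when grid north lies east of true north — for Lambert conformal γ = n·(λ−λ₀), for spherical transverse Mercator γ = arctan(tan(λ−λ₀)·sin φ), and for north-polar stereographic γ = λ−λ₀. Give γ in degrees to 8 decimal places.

-0.80574310

start: φ=25.577219°, λ=155.173064°, h=0.000 m
→ ECEF (a=6378137.000, f=1/298.257222101): X=-5224666.2136, Y=2417116.0064, Z=2736889.1354
→ Helmert 7p (PV): X=-5224621.5472, Y=2417270.7359, Z=2737001.2927
→ geod (Bowring, a=6378137.000): φ=25.57803698°, λ=155.17147967°, h=70.4593 m
→ into lcc (λ₀=156.3°): φ=25.57803698°, λ−λ₀=-1.12852033°
convergence γ = -0.80574310°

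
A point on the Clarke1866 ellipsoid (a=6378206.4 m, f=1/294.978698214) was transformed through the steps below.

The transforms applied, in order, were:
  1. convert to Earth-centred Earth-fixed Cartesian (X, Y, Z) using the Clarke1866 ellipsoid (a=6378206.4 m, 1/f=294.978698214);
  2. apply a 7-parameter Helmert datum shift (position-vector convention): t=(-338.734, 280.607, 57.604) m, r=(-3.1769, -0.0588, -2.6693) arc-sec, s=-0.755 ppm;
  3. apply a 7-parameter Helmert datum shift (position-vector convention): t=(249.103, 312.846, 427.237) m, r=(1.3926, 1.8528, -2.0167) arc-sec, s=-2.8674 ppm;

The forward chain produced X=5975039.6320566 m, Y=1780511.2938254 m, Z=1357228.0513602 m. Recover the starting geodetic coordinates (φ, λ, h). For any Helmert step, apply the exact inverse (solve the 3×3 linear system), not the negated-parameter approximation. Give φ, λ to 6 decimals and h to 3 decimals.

φ=12.358695°, λ=16.589379°, h=3318.757 m

start: X=5975039.6321, Y=1780511.2938, Z=1357228.0514 m
→ Helmert⁻¹: X=5974778.0670, Y=1780271.1300, Z=1356846.3545
→ Helmert⁻¹: X=5975098.6632, Y=1780048.2937, Z=1356815.4880
→ geod (Bowring, a=6378206.400): φ=12.35869500°, λ=16.58937900°, h=3318.7570 m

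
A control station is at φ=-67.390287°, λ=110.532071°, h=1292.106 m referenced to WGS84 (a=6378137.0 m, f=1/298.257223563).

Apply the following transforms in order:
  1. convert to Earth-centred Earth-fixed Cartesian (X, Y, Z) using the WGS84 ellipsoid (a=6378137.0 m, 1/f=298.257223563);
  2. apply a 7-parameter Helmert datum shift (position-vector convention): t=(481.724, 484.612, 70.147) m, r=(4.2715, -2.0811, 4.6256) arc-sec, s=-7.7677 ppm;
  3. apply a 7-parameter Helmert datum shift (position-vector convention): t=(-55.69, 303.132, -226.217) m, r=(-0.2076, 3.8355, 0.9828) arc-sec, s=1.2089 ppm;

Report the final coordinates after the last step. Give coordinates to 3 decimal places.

start: φ=-67.390287°, λ=110.532071°, h=1292.106 m
→ ECEF (a=6378137.000, f=1/298.257223563): X=-862662.2057, Y=2303363.6299, Z=-5866476.7425
→ Helmert 7p (PV): X=-862166.2455, Y=2303932.4914, Z=-5866322.0306
→ Helmert 7p (PV): X=-862343.0400, Y=2304228.3963, Z=-5866541.6263

X=-862343.040 m, Y=2304228.396 m, Z=-5866541.626 m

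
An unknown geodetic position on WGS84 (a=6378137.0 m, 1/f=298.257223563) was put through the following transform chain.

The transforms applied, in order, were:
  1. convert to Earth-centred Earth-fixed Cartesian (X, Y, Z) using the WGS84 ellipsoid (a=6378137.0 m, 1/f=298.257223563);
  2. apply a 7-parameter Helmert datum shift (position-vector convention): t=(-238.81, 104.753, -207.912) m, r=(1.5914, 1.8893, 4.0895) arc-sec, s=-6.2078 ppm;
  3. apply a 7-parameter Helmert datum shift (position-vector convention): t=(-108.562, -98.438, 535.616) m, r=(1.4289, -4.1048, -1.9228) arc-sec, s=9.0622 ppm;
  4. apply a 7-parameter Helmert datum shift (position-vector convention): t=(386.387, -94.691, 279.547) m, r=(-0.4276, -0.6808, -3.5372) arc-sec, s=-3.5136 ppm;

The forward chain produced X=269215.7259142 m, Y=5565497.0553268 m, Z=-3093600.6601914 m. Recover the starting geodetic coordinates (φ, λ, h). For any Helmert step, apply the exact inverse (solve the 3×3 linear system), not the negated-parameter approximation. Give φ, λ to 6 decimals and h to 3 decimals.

start: X=269215.7259, Y=5565497.0553, Z=-3093600.6602 m
→ Helmert⁻¹: X=268724.6279, Y=5565622.3238, Z=-3093880.4270
→ Helmert⁻¹: X=268717.2895, Y=5565651.3929, Z=-3094431.9047
→ Helmert⁻¹: X=269096.4567, Y=5565551.9812, Z=-3094283.6764
→ geod (Bowring, a=6378137.000): φ=-29.20799500°, λ=87.23188400°, h=491.0780 m

φ=-29.207995°, λ=87.231884°, h=491.078 m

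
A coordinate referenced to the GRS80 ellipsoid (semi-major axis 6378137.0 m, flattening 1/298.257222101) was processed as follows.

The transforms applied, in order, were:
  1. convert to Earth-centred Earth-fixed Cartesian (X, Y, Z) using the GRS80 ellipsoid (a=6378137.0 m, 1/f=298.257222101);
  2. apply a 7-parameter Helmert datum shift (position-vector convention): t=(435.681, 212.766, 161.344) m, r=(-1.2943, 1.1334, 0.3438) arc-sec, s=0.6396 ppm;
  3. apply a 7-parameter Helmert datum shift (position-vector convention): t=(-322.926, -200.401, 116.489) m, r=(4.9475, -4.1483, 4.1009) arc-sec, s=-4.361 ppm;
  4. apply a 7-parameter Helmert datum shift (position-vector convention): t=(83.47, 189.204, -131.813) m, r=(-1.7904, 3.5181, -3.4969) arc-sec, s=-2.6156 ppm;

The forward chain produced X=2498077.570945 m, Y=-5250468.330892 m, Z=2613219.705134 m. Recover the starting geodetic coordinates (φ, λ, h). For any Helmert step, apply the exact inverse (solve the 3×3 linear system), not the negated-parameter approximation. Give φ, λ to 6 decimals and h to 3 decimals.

φ=24.344024°, λ=-64.558562°, h=235.349 m

start: X=2498077.5709, Y=-5250468.3309, Z=2613219.7051 m
→ Helmert⁻¹: X=2498045.0774, Y=-5250651.6023, Z=2613355.3847
→ Helmert⁻¹: X=2498327.0686, Y=-5250461.0860, Z=2613325.9853
→ Helmert⁻¹: X=2497866.6792, Y=-5250691.0544, Z=2613143.7476
→ geod (Bowring, a=6378137.000): φ=24.34402400°, λ=-64.55856200°, h=235.3490 m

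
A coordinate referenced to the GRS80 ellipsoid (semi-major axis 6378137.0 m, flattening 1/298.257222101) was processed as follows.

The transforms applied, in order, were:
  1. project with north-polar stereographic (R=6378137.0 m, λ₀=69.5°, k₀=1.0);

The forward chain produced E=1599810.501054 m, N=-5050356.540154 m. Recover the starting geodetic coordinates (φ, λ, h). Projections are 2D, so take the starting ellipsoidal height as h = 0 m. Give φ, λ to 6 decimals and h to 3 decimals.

start: E=1599810.5011, N=-5050356.5402 m
→ stereo⁻¹: φ=44.89372200°, λ=87.07673300°

φ=44.893722°, λ=87.076733°, h=0.000 m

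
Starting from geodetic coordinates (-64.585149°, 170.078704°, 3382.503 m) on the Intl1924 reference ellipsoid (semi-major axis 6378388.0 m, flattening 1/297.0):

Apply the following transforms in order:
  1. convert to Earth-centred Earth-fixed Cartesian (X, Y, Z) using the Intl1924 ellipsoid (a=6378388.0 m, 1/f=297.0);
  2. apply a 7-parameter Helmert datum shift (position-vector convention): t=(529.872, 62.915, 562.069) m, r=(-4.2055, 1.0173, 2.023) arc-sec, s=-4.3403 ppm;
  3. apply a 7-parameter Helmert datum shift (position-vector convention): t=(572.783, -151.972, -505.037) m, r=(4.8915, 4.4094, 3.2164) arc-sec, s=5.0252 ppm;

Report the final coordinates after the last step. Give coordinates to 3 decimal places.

start: φ=-64.585149°, λ=170.078704°, h=3382.503 m
→ ECEF (a=6378388.000, f=1/297.0): X=-2705325.9446, Y=473191.1868, Z=-5741195.6413
→ Helmert 7p (PV): X=-2704817.2871, Y=473108.4591, Z=-5740604.9590
→ Helmert 7p (PV): X=-2704388.1935, Y=473052.8238, Z=-5741069.8018

X=-2704388.194 m, Y=473052.824 m, Z=-5741069.802 m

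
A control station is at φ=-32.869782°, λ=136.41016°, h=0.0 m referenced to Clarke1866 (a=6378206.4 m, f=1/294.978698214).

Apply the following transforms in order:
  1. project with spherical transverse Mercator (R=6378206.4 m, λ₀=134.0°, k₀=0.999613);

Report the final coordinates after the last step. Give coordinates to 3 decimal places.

start: φ=-32.869782°, λ=136.410160°, h=0.000 m
→ tm (R=6378206.4, λ₀=134.0°): E=225287.5092, N=-3660243.7275

E=225287.509 m, N=-3660243.728 m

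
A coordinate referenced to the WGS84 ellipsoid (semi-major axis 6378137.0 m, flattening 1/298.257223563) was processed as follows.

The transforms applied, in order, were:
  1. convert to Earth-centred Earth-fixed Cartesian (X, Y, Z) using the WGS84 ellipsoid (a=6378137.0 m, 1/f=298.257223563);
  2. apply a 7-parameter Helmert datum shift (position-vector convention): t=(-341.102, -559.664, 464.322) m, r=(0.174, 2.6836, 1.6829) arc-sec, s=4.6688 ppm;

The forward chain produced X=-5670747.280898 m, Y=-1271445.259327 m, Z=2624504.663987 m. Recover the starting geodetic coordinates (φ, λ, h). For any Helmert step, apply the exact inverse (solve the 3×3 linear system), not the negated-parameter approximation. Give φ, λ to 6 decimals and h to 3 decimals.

φ=24.445854°, λ=-167.367850°, h=1538.200 m

start: X=-5670747.2809, Y=-1271445.2593, Z=2624504.6640 m
→ Helmert⁻¹: X=-5670424.2125, Y=-1270831.1837, Z=2623955.3881
→ geod (Bowring, a=6378137.000): φ=24.44585400°, λ=-167.36785000°, h=1538.2000 m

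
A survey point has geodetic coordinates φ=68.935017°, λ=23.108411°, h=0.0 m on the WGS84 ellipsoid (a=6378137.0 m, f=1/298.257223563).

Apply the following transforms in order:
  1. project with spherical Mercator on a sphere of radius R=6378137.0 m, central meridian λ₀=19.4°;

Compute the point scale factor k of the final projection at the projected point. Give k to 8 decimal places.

start: φ=68.935017°, λ=23.108411°, h=0.000 m
→ into merc (λ₀=19.4°): φ=68.93501700°, λ−λ₀=3.70841100°
scale k = 2.78220957

2.78220957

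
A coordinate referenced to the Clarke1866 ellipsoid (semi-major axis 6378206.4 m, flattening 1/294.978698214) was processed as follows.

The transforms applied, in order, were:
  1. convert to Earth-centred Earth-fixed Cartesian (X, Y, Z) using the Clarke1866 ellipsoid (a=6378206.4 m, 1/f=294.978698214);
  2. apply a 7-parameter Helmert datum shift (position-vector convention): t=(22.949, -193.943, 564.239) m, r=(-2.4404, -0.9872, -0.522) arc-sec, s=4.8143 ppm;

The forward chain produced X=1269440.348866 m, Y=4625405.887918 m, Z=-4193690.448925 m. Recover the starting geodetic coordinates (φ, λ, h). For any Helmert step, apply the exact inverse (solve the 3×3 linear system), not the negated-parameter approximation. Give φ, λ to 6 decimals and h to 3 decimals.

φ=-41.359284°, λ=74.654487°, h=2922.088 m

start: X=1269440.3489, Y=4625405.8879, Z=-4193690.4489 m
→ Helmert⁻¹: X=1269379.5086, Y=4625630.3975, Z=-4194185.8433
→ geod (Bowring, a=6378206.400): φ=-41.35928400°, λ=74.65448700°, h=2922.0880 m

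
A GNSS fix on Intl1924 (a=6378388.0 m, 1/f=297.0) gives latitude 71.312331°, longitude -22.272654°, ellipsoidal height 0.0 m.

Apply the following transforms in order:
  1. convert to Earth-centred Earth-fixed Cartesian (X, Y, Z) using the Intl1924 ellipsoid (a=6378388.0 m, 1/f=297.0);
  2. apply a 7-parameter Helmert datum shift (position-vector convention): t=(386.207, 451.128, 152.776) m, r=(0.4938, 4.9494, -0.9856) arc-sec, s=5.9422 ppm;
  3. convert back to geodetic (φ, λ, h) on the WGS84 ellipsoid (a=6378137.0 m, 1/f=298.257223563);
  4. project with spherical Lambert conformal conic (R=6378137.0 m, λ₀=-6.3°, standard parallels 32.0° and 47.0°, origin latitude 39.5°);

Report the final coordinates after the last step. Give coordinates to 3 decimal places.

start: φ=71.312331°, λ=-22.272654°, h=0.000 m
→ ECEF (a=6378388.000, f=1/297.0): X=1896945.5397, Y=-776936.6124, Z=6019679.8495
→ Helmert 7p (PV): X=1897483.7516, Y=-776513.5767, Z=6019821.0175
→ geod (Bowring, a=6378137.000): φ=71.30937025°, λ=-22.25601311°, h=411.0103 m
→ lcc (R=6378137.0, λ₀=-6.3°): E=-690543.2873, N=3802839.3048

E=-690543.287 m, N=3802839.305 m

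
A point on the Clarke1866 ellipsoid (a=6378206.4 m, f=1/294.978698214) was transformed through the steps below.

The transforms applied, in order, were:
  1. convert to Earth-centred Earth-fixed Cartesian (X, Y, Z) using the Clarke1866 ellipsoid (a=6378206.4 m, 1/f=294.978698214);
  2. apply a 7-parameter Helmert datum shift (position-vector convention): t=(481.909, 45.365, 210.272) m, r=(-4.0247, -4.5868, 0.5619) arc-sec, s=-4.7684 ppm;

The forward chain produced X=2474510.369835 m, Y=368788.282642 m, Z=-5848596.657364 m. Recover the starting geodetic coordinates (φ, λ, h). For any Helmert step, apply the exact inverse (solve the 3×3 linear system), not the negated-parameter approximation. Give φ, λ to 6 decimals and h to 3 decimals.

φ=-66.986493°, λ=8.480144°, h=1354.453 m

start: X=2474510.3698, Y=368788.2826, Z=-5848596.6574 m
→ Helmert⁻¹: X=2473911.1987, Y=368852.0617, Z=-5848882.6352
→ geod (Bowring, a=6378206.400): φ=-66.98649300°, λ=8.48014400°, h=1354.4530 m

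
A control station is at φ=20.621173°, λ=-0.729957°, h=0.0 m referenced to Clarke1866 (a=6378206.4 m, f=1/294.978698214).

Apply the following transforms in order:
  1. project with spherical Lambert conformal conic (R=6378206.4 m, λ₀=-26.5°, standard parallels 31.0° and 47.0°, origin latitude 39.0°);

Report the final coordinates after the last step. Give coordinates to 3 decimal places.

E=2755437.408 m, N=-1666509.410 m

start: φ=20.621173°, λ=-0.729957°, h=0.000 m
→ lcc (R=6378206.4, λ₀=-26.5°): E=2755437.4081, N=-1666509.4096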